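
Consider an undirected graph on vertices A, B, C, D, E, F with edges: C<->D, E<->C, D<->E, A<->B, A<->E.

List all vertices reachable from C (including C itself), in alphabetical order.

A, B, C, D, E

Start at C.
Its neighbours: D, E.
Then their neighbours: A.
Then next layer: B.
Nothing further is reachable.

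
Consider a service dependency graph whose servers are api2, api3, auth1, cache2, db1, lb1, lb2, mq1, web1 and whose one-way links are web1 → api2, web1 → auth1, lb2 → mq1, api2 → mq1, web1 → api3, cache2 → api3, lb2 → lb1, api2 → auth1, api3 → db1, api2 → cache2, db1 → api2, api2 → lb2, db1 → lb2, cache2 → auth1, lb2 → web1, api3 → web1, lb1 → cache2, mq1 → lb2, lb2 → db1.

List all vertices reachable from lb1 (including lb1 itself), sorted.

Start at lb1.
Its neighbours: cache2.
Then their neighbours: api3, auth1.
Then next layer: db1, web1.
Then next layer: api2, lb2.
Then next layer: mq1.
Every vertex is now reached.

api2, api3, auth1, cache2, db1, lb1, lb2, mq1, web1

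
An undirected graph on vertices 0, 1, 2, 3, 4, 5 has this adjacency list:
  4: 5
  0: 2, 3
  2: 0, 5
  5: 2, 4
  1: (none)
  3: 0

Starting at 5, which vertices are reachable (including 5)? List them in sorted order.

Start at 5.
Its neighbours: 2, 4.
Then their neighbours: 0.
Then next layer: 3.
Nothing further is reachable.

0, 2, 3, 4, 5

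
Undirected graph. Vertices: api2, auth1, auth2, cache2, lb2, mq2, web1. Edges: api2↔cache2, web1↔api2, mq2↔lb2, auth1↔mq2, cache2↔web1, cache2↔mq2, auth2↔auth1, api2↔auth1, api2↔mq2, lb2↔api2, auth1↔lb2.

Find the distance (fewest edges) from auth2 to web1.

Distance 0: auth2.
Distance 1: auth1.
Distance 2: api2, lb2, mq2.
Distance 3: cache2, web1 — contains web1.

3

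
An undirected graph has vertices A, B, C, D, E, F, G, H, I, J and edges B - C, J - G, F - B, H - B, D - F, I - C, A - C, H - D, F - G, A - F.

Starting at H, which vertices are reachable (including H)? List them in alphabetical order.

Start at H.
Its neighbours: B, D.
Then their neighbours: C, F.
Then next layer: A, G, I.
Then next layer: J.
Nothing further is reachable.

A, B, C, D, F, G, H, I, J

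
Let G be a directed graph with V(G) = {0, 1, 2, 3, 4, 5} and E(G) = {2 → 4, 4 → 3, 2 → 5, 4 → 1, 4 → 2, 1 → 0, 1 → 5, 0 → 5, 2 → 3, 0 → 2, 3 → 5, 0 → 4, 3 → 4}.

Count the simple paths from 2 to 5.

2→3→4→1→0→5
2→3→4→1→5
2→3→5
2→4→1→0→5
2→4→1→5
2→4→3→5
2→5

7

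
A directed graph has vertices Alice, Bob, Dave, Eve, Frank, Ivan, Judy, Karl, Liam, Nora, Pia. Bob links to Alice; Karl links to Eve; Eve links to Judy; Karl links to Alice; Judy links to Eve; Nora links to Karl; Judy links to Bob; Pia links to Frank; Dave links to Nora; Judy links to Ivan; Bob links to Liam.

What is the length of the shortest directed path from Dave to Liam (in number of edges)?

Distance 0: Dave.
Distance 1: Nora.
Distance 2: Karl.
Distance 3: Alice, Eve.
Distance 4: Judy.
Distance 5: Bob, Ivan.
Distance 6: Liam — contains Liam.

6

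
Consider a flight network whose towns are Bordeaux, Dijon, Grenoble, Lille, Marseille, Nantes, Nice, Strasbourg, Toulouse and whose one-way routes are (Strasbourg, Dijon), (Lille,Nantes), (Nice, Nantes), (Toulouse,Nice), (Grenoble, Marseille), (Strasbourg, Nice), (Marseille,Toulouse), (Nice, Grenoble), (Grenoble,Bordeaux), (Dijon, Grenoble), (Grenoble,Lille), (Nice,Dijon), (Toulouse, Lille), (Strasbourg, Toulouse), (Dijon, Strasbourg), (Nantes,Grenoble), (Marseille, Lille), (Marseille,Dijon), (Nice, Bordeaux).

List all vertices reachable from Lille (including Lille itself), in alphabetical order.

Start at Lille.
Its neighbours: Nantes.
Then their neighbours: Grenoble.
Then next layer: Bordeaux, Marseille.
Then next layer: Dijon, Toulouse.
Then next layer: Nice, Strasbourg.
Every vertex is now reached.

Bordeaux, Dijon, Grenoble, Lille, Marseille, Nantes, Nice, Strasbourg, Toulouse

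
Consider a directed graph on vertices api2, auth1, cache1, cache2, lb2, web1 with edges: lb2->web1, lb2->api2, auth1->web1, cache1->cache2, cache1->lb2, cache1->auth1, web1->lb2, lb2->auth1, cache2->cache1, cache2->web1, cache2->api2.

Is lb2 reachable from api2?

No

api2 has no outgoing edges, so nothing is reachable from it.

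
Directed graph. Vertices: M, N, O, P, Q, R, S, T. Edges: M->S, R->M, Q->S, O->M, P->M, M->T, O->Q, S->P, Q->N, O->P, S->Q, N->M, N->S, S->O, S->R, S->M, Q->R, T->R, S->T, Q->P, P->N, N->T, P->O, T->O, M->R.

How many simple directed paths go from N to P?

30

N→M→S→O→P
N→M→S→O→Q→P
N→M→S→P
N→M→S→Q→P
N→M→S→T→O→P
N→M→S→T→O→Q→P
N→M→T→O→P
N→M→T→O→Q→P
... and 22 more.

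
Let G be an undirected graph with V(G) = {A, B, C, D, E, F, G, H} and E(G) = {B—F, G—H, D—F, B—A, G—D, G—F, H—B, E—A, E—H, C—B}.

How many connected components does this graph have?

From A: component {A, B, C, D, E, F, G, H}.
That's 1 component.

1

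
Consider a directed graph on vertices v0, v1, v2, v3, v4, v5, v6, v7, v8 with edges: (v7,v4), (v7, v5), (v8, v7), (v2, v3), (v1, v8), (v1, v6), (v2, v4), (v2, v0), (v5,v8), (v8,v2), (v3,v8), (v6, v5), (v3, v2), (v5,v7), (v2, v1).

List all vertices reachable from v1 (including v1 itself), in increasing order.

v0, v1, v2, v3, v4, v5, v6, v7, v8

Start at v1.
Its neighbours: v6, v8.
Then their neighbours: v2, v5, v7.
Then next layer: v0, v3, v4.
Every vertex is now reached.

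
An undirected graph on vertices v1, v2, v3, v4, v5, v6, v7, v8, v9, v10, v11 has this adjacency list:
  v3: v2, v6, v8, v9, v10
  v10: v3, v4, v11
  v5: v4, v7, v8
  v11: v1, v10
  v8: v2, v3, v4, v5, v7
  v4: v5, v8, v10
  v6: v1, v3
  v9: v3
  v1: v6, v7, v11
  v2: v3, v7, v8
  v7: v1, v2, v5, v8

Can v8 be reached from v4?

Yes

Explore from v4.
Distance 1: reach v5, v8, v10.
Found v8.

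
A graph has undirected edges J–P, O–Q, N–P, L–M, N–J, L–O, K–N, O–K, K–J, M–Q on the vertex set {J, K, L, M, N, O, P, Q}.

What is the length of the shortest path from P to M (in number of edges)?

Distance 0: P.
Distance 1: J, N.
Distance 2: K.
Distance 3: O.
Distance 4: L, Q.
Distance 5: M — contains M.

5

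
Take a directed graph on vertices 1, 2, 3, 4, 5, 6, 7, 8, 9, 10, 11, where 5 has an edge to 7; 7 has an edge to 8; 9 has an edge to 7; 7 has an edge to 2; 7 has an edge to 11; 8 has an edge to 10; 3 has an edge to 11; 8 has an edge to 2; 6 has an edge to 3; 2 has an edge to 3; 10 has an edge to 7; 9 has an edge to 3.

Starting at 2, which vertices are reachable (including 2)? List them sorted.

Start at 2.
Its neighbours: 3.
Then their neighbours: 11.
Nothing further is reachable.

2, 3, 11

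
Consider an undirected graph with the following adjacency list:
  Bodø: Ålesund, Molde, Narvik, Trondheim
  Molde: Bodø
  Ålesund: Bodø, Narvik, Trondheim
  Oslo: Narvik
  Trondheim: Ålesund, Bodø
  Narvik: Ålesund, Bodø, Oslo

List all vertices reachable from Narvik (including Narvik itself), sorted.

Ålesund, Bodø, Molde, Narvik, Oslo, Trondheim

Start at Narvik.
Its neighbours: Ålesund, Bodø, Oslo.
Then their neighbours: Molde, Trondheim.
Every vertex is now reached.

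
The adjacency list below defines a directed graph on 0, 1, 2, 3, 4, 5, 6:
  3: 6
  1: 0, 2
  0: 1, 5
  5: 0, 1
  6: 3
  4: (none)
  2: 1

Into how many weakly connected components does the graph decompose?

3

From 0: component {0, 1, 2, 5}.
From 3: component {3, 6}.
From 4: component {4}.
That's 3 components.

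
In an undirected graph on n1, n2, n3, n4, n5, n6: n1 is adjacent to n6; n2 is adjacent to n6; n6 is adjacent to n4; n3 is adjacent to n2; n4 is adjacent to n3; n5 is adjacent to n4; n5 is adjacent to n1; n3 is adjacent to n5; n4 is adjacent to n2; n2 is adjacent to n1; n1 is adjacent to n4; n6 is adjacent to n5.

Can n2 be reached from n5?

Explore from n5.
Distance 1: reach n1, n3, n4, n6.
Distance 2: reach n2.
Found n2.

Yes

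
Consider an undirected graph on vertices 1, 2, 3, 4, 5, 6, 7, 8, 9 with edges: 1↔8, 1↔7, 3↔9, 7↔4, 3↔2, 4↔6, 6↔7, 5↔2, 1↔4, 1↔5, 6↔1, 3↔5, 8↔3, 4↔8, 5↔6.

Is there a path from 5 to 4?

Explore from 5.
Distance 1: reach 1, 2, 3, 6.
Distance 2: reach 4, 7, 8, 9.
Found 4.

Yes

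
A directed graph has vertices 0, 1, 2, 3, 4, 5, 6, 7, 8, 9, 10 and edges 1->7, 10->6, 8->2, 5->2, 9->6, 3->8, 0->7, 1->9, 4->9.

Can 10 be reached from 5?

Explore from 5.
Distance 1: reach 2.
The search from 5 is exhausted; no directed path reaches 10.

No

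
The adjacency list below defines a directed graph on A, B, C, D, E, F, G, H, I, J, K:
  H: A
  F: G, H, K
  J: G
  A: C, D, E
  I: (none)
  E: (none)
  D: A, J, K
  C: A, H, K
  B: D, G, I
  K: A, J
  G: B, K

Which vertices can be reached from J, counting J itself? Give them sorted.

A, B, C, D, E, G, H, I, J, K

Start at J.
Its neighbours: G.
Then their neighbours: B, K.
Then next layer: A, D, I.
Then next layer: C, E.
Then next layer: H.
Nothing further is reachable.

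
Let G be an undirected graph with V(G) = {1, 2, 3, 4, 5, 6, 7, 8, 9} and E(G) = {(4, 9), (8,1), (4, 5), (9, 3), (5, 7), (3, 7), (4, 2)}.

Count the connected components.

From 1: component {1, 8}.
From 2: component {2, 3, 4, 5, 7, 9}.
From 6: component {6}.
That's 3 components.

3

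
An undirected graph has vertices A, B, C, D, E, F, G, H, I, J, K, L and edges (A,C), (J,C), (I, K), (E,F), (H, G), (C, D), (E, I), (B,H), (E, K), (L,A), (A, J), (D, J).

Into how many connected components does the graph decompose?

3

From A: component {A, C, D, J, L}.
From B: component {B, G, H}.
From E: component {E, F, I, K}.
That's 3 components.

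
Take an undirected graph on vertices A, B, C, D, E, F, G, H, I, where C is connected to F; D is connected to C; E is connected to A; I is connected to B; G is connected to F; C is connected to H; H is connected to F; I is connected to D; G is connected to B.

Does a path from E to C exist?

No

Explore from E.
Distance 1: reach A.
The search is exhausted without reaching C; it lies in a different component.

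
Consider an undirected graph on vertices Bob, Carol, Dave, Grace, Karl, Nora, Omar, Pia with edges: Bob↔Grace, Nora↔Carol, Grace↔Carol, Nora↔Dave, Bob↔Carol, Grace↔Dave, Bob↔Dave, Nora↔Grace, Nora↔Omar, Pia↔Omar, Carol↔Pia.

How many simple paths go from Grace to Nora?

Grace–Bob–Carol–Nora
Grace–Bob–Carol–Pia–Omar–Nora
Grace–Bob–Dave–Nora
Grace–Carol–Bob–Dave–Nora
Grace–Carol–Nora
Grace–Carol–Pia–Omar–Nora
Grace–Dave–Bob–Carol–Nora
Grace–Dave–Bob–Carol–Pia–Omar–Nora
Grace–Dave–Nora
Grace–Nora

10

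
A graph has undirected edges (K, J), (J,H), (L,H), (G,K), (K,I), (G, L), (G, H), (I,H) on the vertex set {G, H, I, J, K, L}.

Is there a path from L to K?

Yes

Explore from L.
Distance 1: reach G, H.
Distance 2: reach I, J, K.
Found K.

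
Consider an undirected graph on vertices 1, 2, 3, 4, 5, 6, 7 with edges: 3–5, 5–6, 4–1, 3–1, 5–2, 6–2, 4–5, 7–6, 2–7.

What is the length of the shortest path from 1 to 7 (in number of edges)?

4

Distance 0: 1.
Distance 1: 3, 4.
Distance 2: 5.
Distance 3: 2, 6.
Distance 4: 7 — contains 7.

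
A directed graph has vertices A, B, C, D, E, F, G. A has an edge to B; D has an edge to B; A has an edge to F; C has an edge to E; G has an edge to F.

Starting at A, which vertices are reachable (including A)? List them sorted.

Start at A.
Its neighbours: B, F.
Nothing further is reachable.

A, B, F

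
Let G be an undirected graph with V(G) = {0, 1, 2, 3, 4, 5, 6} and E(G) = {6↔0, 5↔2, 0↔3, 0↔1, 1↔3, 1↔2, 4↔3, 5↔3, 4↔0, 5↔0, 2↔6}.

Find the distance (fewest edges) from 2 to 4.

Distance 0: 2.
Distance 1: 1, 5, 6.
Distance 2: 0, 3.
Distance 3: 4 — contains 4.

3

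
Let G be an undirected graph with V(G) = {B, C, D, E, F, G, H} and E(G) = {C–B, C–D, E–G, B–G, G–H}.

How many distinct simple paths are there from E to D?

1

E–G–B–C–D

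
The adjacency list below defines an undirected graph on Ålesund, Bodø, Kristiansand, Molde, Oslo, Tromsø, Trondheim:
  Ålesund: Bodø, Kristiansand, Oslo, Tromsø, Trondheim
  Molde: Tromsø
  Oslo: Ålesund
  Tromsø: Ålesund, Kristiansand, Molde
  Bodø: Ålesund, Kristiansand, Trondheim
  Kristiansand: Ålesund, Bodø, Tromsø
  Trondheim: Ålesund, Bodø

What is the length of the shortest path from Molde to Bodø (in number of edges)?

Distance 0: Molde.
Distance 1: Tromsø.
Distance 2: Ålesund, Kristiansand.
Distance 3: Bodø, Oslo, Trondheim — contains Bodø.

3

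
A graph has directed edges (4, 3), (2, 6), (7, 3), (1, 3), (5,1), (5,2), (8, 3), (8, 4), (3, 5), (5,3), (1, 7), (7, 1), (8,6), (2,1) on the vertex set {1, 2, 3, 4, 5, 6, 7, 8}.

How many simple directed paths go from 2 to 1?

1

2→1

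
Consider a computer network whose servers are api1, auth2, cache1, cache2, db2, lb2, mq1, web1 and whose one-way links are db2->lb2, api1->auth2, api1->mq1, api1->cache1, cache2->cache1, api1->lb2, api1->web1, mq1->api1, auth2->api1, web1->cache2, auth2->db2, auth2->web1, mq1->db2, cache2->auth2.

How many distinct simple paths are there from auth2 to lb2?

3

auth2→api1→lb2
auth2→api1→mq1→db2→lb2
auth2→db2→lb2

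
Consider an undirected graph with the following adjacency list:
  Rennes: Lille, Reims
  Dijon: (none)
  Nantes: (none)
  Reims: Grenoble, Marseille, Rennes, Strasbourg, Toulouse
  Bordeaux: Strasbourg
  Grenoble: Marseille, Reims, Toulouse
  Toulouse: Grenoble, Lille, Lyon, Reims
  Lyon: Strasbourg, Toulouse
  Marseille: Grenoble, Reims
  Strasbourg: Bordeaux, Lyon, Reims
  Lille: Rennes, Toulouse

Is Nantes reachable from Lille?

Explore from Lille.
Distance 1: reach Rennes, Toulouse.
Distance 2: reach Grenoble, Lyon, Reims.
Distance 3: reach Marseille, Strasbourg.
Distance 4: reach Bordeaux.
The search is exhausted without reaching Nantes; it lies in a different component.

No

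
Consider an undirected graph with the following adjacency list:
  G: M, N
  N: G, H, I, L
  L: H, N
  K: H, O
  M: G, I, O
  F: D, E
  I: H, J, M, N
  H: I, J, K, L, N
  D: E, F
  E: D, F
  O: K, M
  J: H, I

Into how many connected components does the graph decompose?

From D: component {D, E, F}.
From G: component {G, H, I, J, K, L, M, N, O}.
That's 2 components.

2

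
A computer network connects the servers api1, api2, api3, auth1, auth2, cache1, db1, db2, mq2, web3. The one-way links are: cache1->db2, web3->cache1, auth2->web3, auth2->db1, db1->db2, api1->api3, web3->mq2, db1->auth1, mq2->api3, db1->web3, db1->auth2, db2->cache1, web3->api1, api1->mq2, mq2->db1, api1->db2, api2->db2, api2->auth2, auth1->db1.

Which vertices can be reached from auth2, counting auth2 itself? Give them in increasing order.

api1, api3, auth1, auth2, cache1, db1, db2, mq2, web3

Start at auth2.
Its neighbours: db1, web3.
Then their neighbours: api1, auth1, cache1, db2, mq2.
Then next layer: api3.
Nothing further is reachable.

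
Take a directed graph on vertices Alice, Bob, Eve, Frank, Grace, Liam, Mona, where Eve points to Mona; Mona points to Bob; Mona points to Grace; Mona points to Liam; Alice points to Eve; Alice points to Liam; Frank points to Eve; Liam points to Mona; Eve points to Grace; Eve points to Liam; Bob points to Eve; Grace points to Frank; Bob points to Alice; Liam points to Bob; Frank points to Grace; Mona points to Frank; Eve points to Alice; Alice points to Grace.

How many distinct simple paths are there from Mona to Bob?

6

Mona→Bob
Mona→Frank→Eve→Alice→Liam→Bob
Mona→Frank→Eve→Liam→Bob
Mona→Grace→Frank→Eve→Alice→Liam→Bob
Mona→Grace→Frank→Eve→Liam→Bob
Mona→Liam→Bob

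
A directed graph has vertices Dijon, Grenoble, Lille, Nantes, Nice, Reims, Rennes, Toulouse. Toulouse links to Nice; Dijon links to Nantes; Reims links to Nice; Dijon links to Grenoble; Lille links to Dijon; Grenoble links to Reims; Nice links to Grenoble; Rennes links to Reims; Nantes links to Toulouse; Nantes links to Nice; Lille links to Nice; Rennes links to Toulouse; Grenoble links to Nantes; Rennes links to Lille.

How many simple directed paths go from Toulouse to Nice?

Toulouse→Nice

1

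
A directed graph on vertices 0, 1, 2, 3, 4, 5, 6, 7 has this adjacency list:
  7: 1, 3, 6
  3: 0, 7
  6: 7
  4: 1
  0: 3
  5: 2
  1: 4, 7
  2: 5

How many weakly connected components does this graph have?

2

From 0: component {0, 1, 3, 4, 6, 7}.
From 2: component {2, 5}.
That's 2 components.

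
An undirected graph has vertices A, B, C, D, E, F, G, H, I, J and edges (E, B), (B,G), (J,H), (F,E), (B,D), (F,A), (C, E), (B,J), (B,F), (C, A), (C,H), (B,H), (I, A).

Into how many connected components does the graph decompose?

From A: component {A, B, C, D, E, F, G, H, I, J}.
That's 1 component.

1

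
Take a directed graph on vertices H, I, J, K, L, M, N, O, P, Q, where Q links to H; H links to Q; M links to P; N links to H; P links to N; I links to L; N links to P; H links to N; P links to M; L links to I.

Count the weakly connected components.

From H: component {H, M, N, P, Q}.
From I: component {I, L}.
From J: component {J}.
From K: component {K}.
From O: component {O}.
That's 5 components.

5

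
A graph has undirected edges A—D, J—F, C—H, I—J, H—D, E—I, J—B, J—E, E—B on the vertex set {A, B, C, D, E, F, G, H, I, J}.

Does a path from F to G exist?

No

Explore from F.
Distance 1: reach J.
Distance 2: reach B, E, I.
The search is exhausted without reaching G; it lies in a different component.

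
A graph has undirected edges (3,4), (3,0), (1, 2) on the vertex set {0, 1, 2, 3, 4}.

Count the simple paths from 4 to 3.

1

4–3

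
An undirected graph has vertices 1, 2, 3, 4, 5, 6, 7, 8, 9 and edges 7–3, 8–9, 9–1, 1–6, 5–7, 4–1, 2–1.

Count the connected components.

2

From 1: component {1, 2, 4, 6, 8, 9}.
From 3: component {3, 5, 7}.
That's 2 components.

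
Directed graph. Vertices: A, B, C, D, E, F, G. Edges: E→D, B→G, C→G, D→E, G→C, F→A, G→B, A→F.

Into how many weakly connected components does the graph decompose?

From A: component {A, F}.
From B: component {B, C, G}.
From D: component {D, E}.
That's 3 components.

3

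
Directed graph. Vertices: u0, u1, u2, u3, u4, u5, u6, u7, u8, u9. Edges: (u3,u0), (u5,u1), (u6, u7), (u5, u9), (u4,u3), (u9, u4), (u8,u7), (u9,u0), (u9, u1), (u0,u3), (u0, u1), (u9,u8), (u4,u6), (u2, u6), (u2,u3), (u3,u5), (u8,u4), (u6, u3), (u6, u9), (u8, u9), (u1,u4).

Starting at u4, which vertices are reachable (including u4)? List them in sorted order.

Start at u4.
Its neighbours: u3, u6.
Then their neighbours: u0, u5, u7, u9.
Then next layer: u1, u8.
Nothing further is reachable.

u0, u1, u3, u4, u5, u6, u7, u8, u9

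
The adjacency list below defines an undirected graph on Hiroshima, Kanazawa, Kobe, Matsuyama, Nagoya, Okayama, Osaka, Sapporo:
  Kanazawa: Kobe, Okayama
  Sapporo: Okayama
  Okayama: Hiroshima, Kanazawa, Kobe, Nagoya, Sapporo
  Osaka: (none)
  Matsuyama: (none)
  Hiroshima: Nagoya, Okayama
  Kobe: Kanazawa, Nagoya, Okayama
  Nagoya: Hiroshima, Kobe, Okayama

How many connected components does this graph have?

3

From Hiroshima: component {Hiroshima, Kanazawa, Kobe, Nagoya, Okayama, Sapporo}.
From Matsuyama: component {Matsuyama}.
From Osaka: component {Osaka}.
That's 3 components.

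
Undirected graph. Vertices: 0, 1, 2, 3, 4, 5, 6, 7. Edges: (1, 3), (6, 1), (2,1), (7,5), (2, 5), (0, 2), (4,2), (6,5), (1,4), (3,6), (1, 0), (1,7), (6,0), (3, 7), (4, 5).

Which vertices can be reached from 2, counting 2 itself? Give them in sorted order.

0, 1, 2, 3, 4, 5, 6, 7

Start at 2.
Its neighbours: 0, 1, 4, 5.
Then their neighbours: 3, 6, 7.
Every vertex is now reached.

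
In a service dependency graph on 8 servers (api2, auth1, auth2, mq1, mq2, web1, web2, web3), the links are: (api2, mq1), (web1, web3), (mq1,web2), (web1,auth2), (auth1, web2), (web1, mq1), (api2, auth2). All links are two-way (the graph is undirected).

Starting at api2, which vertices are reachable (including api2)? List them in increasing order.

Start at api2.
Its neighbours: auth2, mq1.
Then their neighbours: web1, web2.
Then next layer: auth1, web3.
Nothing further is reachable.

api2, auth1, auth2, mq1, web1, web2, web3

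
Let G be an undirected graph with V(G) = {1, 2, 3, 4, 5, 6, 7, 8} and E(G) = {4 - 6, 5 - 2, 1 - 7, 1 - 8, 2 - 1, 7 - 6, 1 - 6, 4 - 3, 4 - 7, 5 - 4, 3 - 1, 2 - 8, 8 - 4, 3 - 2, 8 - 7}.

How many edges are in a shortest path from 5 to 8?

Distance 0: 5.
Distance 1: 2, 4.
Distance 2: 1, 3, 6, 7, 8 — contains 8.

2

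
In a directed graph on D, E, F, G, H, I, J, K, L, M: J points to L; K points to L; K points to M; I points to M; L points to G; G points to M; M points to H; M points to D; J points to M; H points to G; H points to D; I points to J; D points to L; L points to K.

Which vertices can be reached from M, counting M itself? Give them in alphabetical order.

D, G, H, K, L, M

Start at M.
Its neighbours: D, H.
Then their neighbours: G, L.
Then next layer: K.
Nothing further is reachable.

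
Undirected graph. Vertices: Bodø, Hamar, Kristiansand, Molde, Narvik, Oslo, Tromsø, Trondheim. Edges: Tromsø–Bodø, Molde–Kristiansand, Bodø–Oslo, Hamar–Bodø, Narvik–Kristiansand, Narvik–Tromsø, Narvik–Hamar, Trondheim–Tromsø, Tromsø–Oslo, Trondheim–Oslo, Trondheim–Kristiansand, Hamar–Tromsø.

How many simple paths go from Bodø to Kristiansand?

Bodø–Hamar–Narvik–Kristiansand
Bodø–Hamar–Narvik–Tromsø–Oslo–Trondheim–Kristiansand
Bodø–Hamar–Narvik–Tromsø–Trondheim–Kristiansand
Bodø–Hamar–Tromsø–Narvik–Kristiansand
Bodø–Hamar–Tromsø–Oslo–Trondheim–Kristiansand
Bodø–Hamar–Tromsø–Trondheim–Kristiansand
Bodø–Oslo–Tromsø–Hamar–Narvik–Kristiansand
Bodø–Oslo–Tromsø–Narvik–Kristiansand
... and 8 more.

16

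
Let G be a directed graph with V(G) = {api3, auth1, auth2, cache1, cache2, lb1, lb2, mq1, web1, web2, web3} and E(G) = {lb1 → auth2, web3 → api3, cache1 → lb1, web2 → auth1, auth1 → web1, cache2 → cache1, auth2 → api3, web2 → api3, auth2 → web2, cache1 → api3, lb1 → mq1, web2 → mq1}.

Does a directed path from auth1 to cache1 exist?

No

Explore from auth1.
Distance 1: reach web1.
The search from auth1 is exhausted; no directed path reaches cache1.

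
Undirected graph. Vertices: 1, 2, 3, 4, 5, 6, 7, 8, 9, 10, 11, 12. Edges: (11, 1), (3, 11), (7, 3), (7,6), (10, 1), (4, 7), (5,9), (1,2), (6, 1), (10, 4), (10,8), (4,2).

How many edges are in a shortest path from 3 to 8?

Distance 0: 3.
Distance 1: 7, 11.
Distance 2: 1, 4, 6.
Distance 3: 2, 10.
Distance 4: 8 — contains 8.

4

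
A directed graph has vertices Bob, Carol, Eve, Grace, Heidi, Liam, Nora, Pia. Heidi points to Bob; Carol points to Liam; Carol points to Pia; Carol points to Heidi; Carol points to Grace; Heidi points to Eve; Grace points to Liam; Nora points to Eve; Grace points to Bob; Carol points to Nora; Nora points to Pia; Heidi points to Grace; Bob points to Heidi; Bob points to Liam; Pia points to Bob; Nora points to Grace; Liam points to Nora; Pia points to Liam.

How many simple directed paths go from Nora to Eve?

Nora→Eve
Nora→Grace→Bob→Heidi→Eve
Nora→Pia→Bob→Heidi→Eve

3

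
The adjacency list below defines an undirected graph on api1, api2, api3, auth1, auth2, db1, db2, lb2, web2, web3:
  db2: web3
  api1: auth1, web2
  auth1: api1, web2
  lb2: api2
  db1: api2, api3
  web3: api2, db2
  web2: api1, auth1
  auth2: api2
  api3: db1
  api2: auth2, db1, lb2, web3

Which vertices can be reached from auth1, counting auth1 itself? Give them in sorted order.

Start at auth1.
Its neighbours: api1, web2.
Nothing further is reachable.

api1, auth1, web2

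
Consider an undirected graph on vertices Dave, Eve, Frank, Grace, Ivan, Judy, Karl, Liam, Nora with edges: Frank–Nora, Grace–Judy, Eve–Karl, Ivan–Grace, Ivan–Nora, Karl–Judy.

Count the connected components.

3

From Dave: component {Dave}.
From Eve: component {Eve, Frank, Grace, Ivan, Judy, Karl, Nora}.
From Liam: component {Liam}.
That's 3 components.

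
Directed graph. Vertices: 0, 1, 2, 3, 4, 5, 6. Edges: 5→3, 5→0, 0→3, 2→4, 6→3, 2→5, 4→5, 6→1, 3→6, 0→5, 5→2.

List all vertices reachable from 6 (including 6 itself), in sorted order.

Start at 6.
Its neighbours: 1, 3.
Nothing further is reachable.

1, 3, 6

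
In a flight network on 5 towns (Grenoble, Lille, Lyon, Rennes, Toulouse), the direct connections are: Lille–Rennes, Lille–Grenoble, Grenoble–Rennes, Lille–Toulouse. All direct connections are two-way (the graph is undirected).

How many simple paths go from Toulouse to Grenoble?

2

Toulouse–Lille–Grenoble
Toulouse–Lille–Rennes–Grenoble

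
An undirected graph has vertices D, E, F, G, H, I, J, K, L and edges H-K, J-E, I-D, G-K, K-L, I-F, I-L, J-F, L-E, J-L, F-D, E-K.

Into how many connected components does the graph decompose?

1

From D: component {D, E, F, G, H, I, J, K, L}.
That's 1 component.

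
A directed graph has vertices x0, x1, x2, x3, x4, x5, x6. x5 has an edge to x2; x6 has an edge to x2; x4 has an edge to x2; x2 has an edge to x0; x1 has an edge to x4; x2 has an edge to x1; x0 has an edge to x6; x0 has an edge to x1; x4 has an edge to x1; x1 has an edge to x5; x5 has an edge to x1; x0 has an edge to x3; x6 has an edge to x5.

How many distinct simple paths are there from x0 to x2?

5

x0→x1→x4→x2
x0→x1→x5→x2
x0→x6→x2
x0→x6→x5→x1→x4→x2
x0→x6→x5→x2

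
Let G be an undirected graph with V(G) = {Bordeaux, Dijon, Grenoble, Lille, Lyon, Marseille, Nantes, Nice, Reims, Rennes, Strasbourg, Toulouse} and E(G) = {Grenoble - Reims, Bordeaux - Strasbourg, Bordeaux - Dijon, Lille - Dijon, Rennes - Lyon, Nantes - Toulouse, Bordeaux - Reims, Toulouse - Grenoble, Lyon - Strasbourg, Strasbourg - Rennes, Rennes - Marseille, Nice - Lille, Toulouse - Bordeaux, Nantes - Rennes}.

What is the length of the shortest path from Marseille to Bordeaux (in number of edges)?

3

Distance 0: Marseille.
Distance 1: Rennes.
Distance 2: Lyon, Nantes, Strasbourg.
Distance 3: Bordeaux, Toulouse — contains Bordeaux.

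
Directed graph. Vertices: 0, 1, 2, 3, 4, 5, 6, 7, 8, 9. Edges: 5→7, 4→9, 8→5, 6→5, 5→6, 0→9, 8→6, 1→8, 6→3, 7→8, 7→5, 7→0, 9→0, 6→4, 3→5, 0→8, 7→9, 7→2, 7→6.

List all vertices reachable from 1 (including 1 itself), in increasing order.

0, 1, 2, 3, 4, 5, 6, 7, 8, 9

Start at 1.
Its neighbours: 8.
Then their neighbours: 5, 6.
Then next layer: 3, 4, 7.
Then next layer: 0, 2, 9.
Every vertex is now reached.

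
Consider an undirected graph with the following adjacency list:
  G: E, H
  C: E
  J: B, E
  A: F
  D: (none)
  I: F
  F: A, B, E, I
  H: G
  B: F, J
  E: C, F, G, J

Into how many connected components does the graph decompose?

From A: component {A, B, C, E, F, G, H, I, J}.
From D: component {D}.
That's 2 components.

2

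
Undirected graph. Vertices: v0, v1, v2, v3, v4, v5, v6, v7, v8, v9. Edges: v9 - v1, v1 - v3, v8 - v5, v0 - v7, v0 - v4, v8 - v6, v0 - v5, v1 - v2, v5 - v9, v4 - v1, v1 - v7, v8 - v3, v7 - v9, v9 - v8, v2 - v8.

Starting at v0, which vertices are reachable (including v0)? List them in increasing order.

Start at v0.
Its neighbours: v4, v5, v7.
Then their neighbours: v1, v8, v9.
Then next layer: v2, v3, v6.
Every vertex is now reached.

v0, v1, v2, v3, v4, v5, v6, v7, v8, v9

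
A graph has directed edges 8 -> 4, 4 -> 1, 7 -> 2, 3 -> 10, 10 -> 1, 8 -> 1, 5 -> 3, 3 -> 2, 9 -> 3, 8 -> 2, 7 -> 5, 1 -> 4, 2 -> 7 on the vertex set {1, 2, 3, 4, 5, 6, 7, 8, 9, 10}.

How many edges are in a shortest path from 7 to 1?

4

Distance 0: 7.
Distance 1: 2, 5.
Distance 2: 3.
Distance 3: 10.
Distance 4: 1 — contains 1.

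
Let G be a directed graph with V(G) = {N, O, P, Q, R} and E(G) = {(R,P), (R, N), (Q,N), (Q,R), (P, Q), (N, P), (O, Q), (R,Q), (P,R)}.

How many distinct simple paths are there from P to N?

4

P→Q→N
P→Q→R→N
P→R→N
P→R→Q→N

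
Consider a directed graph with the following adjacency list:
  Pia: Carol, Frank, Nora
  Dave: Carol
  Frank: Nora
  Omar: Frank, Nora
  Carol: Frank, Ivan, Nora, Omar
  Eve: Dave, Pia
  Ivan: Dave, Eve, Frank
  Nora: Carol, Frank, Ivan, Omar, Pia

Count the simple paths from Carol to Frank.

15

Carol→Frank
Carol→Ivan→Eve→Pia→Frank
Carol→Ivan→Eve→Pia→Nora→Frank
Carol→Ivan→Eve→Pia→Nora→Omar→Frank
Carol→Ivan→Frank
Carol→Nora→Frank
Carol→Nora→Ivan→Eve→Pia→Frank
Carol→Nora→Ivan→Frank
Carol→Nora→Omar→Frank
Carol→Nora→Pia→Frank
Carol→Omar→Frank
Carol→Omar→Nora→Frank
Carol→Omar→Nora→Ivan→Eve→Pia→Frank
Carol→Omar→Nora→Ivan→Frank
Carol→Omar→Nora→Pia→Frank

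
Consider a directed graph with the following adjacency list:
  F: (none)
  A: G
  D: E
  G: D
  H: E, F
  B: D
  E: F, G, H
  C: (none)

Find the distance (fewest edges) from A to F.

4

Distance 0: A.
Distance 1: G.
Distance 2: D.
Distance 3: E.
Distance 4: F, H — contains F.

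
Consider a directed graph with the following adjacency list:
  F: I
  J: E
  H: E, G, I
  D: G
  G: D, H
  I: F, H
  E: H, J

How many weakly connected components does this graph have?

From D: component {D, E, F, G, H, I, J}.
That's 1 component.

1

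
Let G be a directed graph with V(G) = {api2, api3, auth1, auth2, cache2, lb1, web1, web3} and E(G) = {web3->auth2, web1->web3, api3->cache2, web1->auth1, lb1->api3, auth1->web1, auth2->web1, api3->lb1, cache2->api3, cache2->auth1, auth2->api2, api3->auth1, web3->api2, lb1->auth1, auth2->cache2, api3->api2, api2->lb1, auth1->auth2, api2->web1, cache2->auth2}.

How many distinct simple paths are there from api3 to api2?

15

api3→api2
api3→auth1→auth2→api2
api3→auth1→auth2→web1→web3→api2
api3→auth1→web1→web3→api2
api3→auth1→web1→web3→auth2→api2
api3→cache2→auth1→auth2→api2
api3→cache2→auth1→auth2→web1→web3→api2
api3→cache2→auth1→web1→web3→api2
api3→cache2→auth1→web1→web3→auth2→api2
api3→cache2→auth2→api2
api3→cache2→auth2→web1→web3→api2
api3→lb1→auth1→auth2→api2
api3→lb1→auth1→auth2→web1→web3→api2
api3→lb1→auth1→web1→web3→api2
api3→lb1→auth1→web1→web3→auth2→api2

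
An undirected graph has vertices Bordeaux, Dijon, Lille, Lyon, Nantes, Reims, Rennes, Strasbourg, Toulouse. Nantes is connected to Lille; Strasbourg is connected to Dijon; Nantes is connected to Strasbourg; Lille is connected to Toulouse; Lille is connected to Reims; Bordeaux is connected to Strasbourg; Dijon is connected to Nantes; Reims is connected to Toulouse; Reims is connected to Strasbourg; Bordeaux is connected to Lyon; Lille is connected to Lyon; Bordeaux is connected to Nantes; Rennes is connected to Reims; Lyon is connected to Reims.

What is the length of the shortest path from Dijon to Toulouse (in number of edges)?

3

Distance 0: Dijon.
Distance 1: Nantes, Strasbourg.
Distance 2: Bordeaux, Lille, Reims.
Distance 3: Lyon, Rennes, Toulouse — contains Toulouse.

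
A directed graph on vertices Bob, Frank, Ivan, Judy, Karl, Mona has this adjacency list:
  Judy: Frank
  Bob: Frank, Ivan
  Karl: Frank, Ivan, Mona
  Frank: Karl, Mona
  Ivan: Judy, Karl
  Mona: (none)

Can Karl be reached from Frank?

Explore from Frank.
Distance 1: reach Karl, Mona.
Found Karl.

Yes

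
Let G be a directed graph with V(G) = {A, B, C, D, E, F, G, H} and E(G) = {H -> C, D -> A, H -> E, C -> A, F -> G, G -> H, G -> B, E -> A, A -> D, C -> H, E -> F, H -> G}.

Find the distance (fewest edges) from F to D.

5

Distance 0: F.
Distance 1: G.
Distance 2: B, H.
Distance 3: C, E.
Distance 4: A.
Distance 5: D — contains D.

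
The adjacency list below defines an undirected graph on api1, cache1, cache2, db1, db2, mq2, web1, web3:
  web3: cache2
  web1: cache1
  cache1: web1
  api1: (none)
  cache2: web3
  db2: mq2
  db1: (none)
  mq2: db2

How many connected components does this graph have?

5

From api1: component {api1}.
From cache1: component {cache1, web1}.
From cache2: component {cache2, web3}.
From db1: component {db1}.
From db2: component {db2, mq2}.
That's 5 components.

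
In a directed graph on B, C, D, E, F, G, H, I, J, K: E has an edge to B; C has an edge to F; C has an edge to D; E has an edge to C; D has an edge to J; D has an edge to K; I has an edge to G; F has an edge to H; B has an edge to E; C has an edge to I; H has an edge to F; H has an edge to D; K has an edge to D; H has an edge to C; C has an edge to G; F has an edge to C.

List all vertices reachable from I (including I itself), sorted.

Start at I.
Its neighbours: G.
Nothing further is reachable.

G, I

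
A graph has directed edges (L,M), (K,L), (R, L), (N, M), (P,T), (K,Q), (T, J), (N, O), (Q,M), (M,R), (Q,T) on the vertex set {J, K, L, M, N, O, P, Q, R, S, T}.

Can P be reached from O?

No

O has no outgoing edges, so nothing is reachable from it.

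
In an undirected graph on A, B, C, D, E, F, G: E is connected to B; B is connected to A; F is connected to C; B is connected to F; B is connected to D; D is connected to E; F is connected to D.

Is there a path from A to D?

Yes

Explore from A.
Distance 1: reach B.
Distance 2: reach D, E, F.
Found D.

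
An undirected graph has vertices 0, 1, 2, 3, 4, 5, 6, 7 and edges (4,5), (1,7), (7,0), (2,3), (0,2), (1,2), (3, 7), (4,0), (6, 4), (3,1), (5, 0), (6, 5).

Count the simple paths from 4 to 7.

4–0–2–1–3–7
4–0–2–1–7
4–0–2–3–1–7
4–0–2–3–7
4–0–7
4–5–0–2–1–3–7
4–5–0–2–1–7
4–5–0–2–3–1–7
4–5–0–2–3–7
4–5–0–7
4–6–5–0–2–1–3–7
4–6–5–0–2–1–7
4–6–5–0–2–3–1–7
4–6–5–0–2–3–7
4–6–5–0–7

15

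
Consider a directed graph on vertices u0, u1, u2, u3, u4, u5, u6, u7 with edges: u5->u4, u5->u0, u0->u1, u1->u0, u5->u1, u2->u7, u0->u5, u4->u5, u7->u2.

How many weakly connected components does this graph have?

From u0: component {u0, u1, u4, u5}.
From u2: component {u2, u7}.
From u3: component {u3}.
From u6: component {u6}.
That's 4 components.

4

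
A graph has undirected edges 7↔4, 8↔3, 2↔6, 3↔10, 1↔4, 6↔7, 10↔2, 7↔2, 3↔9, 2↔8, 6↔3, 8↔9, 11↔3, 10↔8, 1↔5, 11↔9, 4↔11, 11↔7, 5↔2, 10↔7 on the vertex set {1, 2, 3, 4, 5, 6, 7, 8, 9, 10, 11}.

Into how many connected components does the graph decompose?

1

From 1: component {1, 2, 3, 4, 5, 6, 7, 8, 9, 10, 11}.
That's 1 component.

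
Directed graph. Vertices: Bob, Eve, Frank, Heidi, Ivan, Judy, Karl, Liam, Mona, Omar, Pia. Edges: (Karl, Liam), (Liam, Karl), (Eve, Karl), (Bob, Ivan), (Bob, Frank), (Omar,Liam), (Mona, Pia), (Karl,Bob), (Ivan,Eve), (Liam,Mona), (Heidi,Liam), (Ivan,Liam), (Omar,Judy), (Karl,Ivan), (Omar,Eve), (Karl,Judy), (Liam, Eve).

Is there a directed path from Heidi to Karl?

Yes

Explore from Heidi.
Distance 1: reach Liam.
Distance 2: reach Eve, Karl, Mona.
Found Karl.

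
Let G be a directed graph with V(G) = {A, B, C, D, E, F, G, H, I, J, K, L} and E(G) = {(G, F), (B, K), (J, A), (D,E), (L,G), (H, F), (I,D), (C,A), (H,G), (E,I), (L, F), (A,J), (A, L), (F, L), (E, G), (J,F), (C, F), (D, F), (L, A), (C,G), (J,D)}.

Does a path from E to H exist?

No

Explore from E.
Distance 1: reach G, I.
Distance 2: reach D, F.
Distance 3: reach L.
Distance 4: reach A.
Distance 5: reach J.
The search from E is exhausted; no directed path reaches H.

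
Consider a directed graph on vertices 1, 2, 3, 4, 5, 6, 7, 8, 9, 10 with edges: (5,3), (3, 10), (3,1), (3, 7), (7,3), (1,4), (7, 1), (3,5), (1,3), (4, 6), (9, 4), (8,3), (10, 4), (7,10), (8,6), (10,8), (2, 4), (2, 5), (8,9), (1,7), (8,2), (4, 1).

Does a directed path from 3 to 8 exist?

Explore from 3.
Distance 1: reach 1, 5, 7, 10.
Distance 2: reach 4, 8.
Found 8.

Yes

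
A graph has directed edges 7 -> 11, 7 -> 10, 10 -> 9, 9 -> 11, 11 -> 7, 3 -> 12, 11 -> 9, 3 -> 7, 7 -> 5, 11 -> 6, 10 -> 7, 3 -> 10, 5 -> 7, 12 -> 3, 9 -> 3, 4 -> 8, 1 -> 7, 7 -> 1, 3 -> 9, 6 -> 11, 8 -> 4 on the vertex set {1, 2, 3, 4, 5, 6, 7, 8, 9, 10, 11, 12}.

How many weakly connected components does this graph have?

From 1: component {1, 3, 5, 6, 7, 9, 10, 11, 12}.
From 2: component {2}.
From 4: component {4, 8}.
That's 3 components.

3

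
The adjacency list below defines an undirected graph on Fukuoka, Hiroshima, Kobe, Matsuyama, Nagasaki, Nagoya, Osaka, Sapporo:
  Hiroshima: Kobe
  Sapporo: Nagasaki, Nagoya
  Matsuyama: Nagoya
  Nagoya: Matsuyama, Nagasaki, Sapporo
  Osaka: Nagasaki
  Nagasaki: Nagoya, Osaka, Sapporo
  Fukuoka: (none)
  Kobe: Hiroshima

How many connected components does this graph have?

3

From Fukuoka: component {Fukuoka}.
From Hiroshima: component {Hiroshima, Kobe}.
From Matsuyama: component {Matsuyama, Nagasaki, Nagoya, Osaka, Sapporo}.
That's 3 components.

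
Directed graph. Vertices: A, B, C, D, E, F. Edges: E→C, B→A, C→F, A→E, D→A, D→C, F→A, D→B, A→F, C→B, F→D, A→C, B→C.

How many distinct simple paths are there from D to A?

5

D→A
D→B→A
D→B→C→F→A
D→C→B→A
D→C→F→A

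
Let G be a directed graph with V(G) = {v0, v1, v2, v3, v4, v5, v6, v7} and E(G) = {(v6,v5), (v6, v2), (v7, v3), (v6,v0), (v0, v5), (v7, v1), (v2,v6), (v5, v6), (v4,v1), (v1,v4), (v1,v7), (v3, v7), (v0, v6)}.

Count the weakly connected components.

2

From v0: component {v0, v2, v5, v6}.
From v1: component {v1, v3, v4, v7}.
That's 2 components.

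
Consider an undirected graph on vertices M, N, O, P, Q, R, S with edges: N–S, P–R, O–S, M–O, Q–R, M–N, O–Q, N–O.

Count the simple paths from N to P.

N–M–O–Q–R–P
N–O–Q–R–P
N–S–O–Q–R–P

3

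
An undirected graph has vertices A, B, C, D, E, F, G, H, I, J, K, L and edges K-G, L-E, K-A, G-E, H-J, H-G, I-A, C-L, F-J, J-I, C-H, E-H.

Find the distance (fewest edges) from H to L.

Distance 0: H.
Distance 1: C, E, G, J.
Distance 2: F, I, K, L — contains L.

2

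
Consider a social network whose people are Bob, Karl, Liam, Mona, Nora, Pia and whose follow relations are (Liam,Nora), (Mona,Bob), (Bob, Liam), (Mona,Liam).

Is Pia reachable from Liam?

No

Explore from Liam.
Distance 1: reach Nora.
The search from Liam is exhausted; no directed path reaches Pia.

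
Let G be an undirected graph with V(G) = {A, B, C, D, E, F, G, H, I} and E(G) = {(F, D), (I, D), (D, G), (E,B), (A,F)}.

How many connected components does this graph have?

4

From A: component {A, D, F, G, I}.
From B: component {B, E}.
From C: component {C}.
From H: component {H}.
That's 4 components.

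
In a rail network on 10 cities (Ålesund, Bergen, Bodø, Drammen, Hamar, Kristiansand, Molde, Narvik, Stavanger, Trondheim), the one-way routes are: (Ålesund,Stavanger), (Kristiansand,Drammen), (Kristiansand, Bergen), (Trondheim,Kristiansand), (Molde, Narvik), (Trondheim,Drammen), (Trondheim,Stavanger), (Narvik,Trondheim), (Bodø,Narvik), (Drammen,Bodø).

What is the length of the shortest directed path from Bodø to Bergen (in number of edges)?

4

Distance 0: Bodø.
Distance 1: Narvik.
Distance 2: Trondheim.
Distance 3: Drammen, Kristiansand, Stavanger.
Distance 4: Bergen — contains Bergen.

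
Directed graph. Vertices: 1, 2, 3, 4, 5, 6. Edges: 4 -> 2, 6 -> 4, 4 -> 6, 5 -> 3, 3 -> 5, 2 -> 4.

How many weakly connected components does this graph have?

From 1: component {1}.
From 2: component {2, 4, 6}.
From 3: component {3, 5}.
That's 3 components.

3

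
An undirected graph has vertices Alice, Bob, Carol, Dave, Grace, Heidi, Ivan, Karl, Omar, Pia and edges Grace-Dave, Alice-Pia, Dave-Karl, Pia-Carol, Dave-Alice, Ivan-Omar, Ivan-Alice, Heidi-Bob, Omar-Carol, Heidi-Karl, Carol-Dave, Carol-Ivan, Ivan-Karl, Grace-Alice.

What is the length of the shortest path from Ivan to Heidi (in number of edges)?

2

Distance 0: Ivan.
Distance 1: Alice, Carol, Karl, Omar.
Distance 2: Dave, Grace, Heidi, Pia — contains Heidi.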